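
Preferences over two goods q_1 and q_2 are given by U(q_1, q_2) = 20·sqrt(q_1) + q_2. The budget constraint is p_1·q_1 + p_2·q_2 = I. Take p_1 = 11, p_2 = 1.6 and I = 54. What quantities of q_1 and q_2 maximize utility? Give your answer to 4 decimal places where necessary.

q_1* = 2.1157, q_2* = 19.2045

Utility is quasi-linear in q_2; the FOC for q_1 is 10/√q_1 = p_1/p_2.
Solve: √q_1 = 10·p_2/p_1, so q_1*(p_1,p_2) = (10·p_2/p_1)², and q_2* = (I − p_1·q_1*)/p_2.
Plugging in: q_1* = (10·1.6/11)² = 2.1157, q_2* = 19.2045.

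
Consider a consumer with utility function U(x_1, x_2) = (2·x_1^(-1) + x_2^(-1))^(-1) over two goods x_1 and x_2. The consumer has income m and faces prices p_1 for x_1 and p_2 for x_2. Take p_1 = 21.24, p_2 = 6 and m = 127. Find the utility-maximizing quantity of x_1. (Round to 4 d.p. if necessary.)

x_1* = 4.346

From the CES first-order condition, 2·(x_2/x_1)^(2) = p_1/p_2.
Solve for the ratio: x_2/x_1 = [(1/2)·p_1/p_2]^(0.5).
Substitute x_2 = (x_2/x_1)·x_1 into the budget: x_1* = m/(p_1 + p_2·(x_2/x_1)).
Numerically x_2/x_1 = 1.330413, so x_1* = 127/(21.24 + 6·1.330413) = 4.346.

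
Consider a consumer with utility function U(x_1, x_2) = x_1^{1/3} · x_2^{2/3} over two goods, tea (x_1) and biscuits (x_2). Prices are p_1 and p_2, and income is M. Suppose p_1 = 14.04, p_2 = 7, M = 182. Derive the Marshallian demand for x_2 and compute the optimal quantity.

MU_x_1/MU_x_2 = (1/3·x_2)/(2/3·x_1); tangency sets this equal to p_1/p_2.
So 1/3·p_2·x_2 = 2/3·p_1·x_1; combined with the budget, a share 1/3 of income goes to x_1.
Demand: x_1*(p_1,p_2,M) = 1/3·M/p_1 and x_2* = 2/3·M/p_2.
At p_1=14.04, p_2=7, M=182: x_2* = 2/3·182/7 = 17.3333.

x_2* = 17.3333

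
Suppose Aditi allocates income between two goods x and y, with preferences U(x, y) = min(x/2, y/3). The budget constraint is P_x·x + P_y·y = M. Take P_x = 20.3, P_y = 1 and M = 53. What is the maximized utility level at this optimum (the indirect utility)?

V = 1.2156

With perfect complements, no substitution: consume in ratio x:y = 2:3.
Budget: P_x·x + P_y·(3/2)·x = M, so (2·P_x + 3·P_y)·x = 2·M.
Demand: x*(P_x,P_y,M) = 2·M/(2·P_x + 3·P_y), y* = 3·M/(2·P_x + 3·P_y).
Here 2·20.3 + 3·1 = 43.6, giving x* = 2.4312 and y* = 3.6468.
Utility at the optimum: U(2.4312, 3.6468) = 1.2156.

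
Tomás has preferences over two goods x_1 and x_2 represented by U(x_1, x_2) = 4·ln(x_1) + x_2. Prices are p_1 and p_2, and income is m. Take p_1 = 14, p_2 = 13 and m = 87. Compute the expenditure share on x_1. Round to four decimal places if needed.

share on x_1 = 0.5977

MU_x_1 = 4/x_1, MU_x_2 = 1. Tangency: 4/x_1 = p_1/p_2.
So x_1*(p_1,p_2) = 4·p_2/p_1, independent of income; and x_2* = (m − 4·p_2)/p_2.
At the given prices: x_1* = 4·13/14 = 3.7143, and x_2* = 2.6923.
Expenditure on x_1: 14·3.7143 = 52; share = 0.5977.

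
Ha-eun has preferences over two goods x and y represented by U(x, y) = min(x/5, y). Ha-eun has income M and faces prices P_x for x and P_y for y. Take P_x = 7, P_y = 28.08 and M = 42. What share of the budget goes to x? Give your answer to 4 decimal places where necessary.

Leontief preferences: the optimum is at the kink where x/5 = y/1, i.e. y = (1/5)·x.
Budget: P_x·x + P_y·(1/5)·x = M, so (5·P_x + P_y)·x = 5·M.
Demand: x*(P_x,P_y,M) = 5·M/(5·P_x + P_y), y* = M/(5·P_x + P_y).
Here 5·7 + 28.08 = 63.08, giving x* = 3.3291 and y* = 0.6658.
Expenditure on x: 7·3.3291 = 23.3037; share = 0.5549.

share on x = 0.5549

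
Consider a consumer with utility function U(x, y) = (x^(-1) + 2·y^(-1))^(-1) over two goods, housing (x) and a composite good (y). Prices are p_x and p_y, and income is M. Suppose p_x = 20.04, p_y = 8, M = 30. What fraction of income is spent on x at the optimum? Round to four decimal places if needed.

share on x = 0.5281

Substitute y = (y/x)·x into the budget: x* = M/(p_x + p_y·(y/x)).
Numerically y/x = 2.238303, so x* = 30/(20.04 + 8·2.238303) = 0.7906 and y* = 2.238303·0.7906 = 1.7696.
Expenditure on x: 20.04·0.7906 = 15.8434; share = 0.5281.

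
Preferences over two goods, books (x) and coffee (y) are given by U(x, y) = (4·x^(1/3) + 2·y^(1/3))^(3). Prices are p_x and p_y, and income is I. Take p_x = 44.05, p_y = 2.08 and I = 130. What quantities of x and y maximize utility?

From the CES first-order condition, 2·(y/x)^(2/3) = p_x/p_y.
Hence y/x = ((1/2)·p_x/p_y)^(1/(2/3)), i.e. raised to the 1.5 power.
Substitute y = (y/x)·x into the budget: x* = I/(p_x + p_y·(y/x)).
Numerically y/x = 34.457112, so x* = 130/(44.05 + 2.08·34.457112) = 1.1234 and y* = 34.457112·1.1234 = 38.7089.

x* = 1.1234, y* = 38.7089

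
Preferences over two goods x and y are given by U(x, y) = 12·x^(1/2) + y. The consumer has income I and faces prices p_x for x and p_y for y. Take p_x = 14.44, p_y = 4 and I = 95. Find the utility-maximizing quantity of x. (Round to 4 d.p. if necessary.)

x* = 2.7624

MU_x = 6/√x, MU_y = 1. Tangency: 6/√x = p_x/p_y.
Solve: √x = 6·p_y/p_x, so x*(p_x,p_y) = (6·p_y/p_x)², and y* = (I − p_x·x*)/p_y.
Plugging in: x* = (6·4/14.44)² = 2.7624.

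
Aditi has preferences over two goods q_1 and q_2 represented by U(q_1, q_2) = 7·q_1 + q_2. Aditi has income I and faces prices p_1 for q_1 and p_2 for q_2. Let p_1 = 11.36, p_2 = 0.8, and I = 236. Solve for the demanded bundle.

q_1* = 0, q_2* = 295

Perfect substitutes: compare marginal utility per dollar. 7/p_1 vs 1/p_2 → 0.6162 vs 1.25.
q_2 gives more utility per dollar, so spend all income on q_2: q_2* = I/p_2, q_1* = 0.
Numerically: q_1* = 0, q_2* = 295.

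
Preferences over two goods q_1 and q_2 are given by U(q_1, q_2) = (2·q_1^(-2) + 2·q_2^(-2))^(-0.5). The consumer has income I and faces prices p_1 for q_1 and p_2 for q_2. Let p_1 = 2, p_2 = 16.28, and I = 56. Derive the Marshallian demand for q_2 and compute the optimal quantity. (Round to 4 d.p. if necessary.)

q_2* = 2.7582

From the CES first-order condition, (q_2/q_1)^(3) = p_1/p_2.
Hence q_2/q_1 = (p_1/p_2)^(1/(3)), i.e. raised to the 1/3 power.
Substitute q_2 = (q_2/q_1)·q_1 into the budget: q_1* = I/(p_1 + p_2·(q_2/q_1)).
Numerically q_2/q_1 = 0.497117, so q_1* = 56/(2 + 16.28·0.497117) = 5.5484 and q_2* = 0.497117·5.5484 = 2.7582.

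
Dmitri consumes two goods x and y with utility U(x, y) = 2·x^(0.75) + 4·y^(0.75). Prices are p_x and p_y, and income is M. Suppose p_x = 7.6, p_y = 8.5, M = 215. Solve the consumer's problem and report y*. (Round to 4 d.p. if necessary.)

y* = 23.2603

MRS = MU_x/MU_y = (1/2)·(y/x)^(0.25). Set equal to p_x/p_y.
Solve for the ratio: y/x = [2·p_x/p_y]^(4).
With the ratio pinned down, the budget gives x* = M/(p_x + p_y·(y/x)) and y* = (y/x)·x*.
Numerically y/x = 10.225832, so x* = 215/(7.6 + 8.5·10.225832) = 2.2747 and y* = 10.225832·2.2747 = 23.2603.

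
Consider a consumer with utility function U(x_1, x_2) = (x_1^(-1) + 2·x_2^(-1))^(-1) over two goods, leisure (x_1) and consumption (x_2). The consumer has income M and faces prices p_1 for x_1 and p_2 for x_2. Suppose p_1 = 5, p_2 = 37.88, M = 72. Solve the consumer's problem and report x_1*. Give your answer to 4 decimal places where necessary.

x_1* = 2.9432

From the CES first-order condition, (1/2)·(x_2/x_1)^(2) = p_1/p_2.
Solve for the ratio: x_2/x_1 = [2·p_1/p_2]^(0.5).
With the ratio pinned down, the budget gives x_1* = M/(p_1 + p_2·(x_2/x_1)) and x_2* = (x_2/x_1)·x_1*.
Numerically x_2/x_1 = 0.513801, so x_1* = 72/(5 + 37.88·0.513801) = 2.9432.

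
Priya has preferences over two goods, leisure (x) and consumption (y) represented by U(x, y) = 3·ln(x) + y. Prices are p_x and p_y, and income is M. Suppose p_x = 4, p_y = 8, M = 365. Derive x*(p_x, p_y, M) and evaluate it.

x* = 6

At the given prices: x* = 3·8/4 = 6.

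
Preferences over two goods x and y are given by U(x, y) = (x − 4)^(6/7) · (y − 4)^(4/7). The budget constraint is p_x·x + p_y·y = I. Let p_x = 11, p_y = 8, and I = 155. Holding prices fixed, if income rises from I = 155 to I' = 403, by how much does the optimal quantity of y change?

This is Cobb-Douglas in (x−4, y−4): tangency gives 6/7·p_y·(y−4) = 4/7·p_x·(x−4).
Substituting into the budget: x* = 4 + 0.6·(I − 4·p_x − 4·p_y)/p_x, and y* = 4 + 0.4·(…)/p_y.
Discretionary income = 155 − 4·11 − 4·8 = 79; y* = 4 + 0.4·79/8 = 7.95.
At I' = 403: y* = 20.35. Change: 20.35 − 7.95 = 12.4.

Δy* = 12.4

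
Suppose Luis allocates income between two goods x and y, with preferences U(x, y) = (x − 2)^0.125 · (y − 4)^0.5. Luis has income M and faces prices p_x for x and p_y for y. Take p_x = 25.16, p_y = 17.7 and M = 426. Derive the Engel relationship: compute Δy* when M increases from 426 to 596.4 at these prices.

Let x' = x−2, y' = y−4. MRS = (1/4)·y'/x' = p_x/p_y.
After buying the subsistence bundle (2, 4), a share 0.2 of the remaining income goes to x: x* = 2 + 0.2·(M − 2p_x − 4p_y)/p_x.
Discretionary income = 426 − 2·25.16 − 4·17.7 = 304.88; y* = 4 + 0.8·304.88/17.7 = 17.7799.
At M' = 596.4: y* = 25.4816. Change: 25.4816 − 17.7799 = 7.7017.

Δy* = 7.7017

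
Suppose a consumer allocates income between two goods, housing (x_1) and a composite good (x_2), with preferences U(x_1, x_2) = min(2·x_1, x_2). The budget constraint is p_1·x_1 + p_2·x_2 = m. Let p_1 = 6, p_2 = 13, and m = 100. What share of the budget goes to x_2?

With perfect complements, no substitution: consume in ratio x_1:x_2 = 1:2.
Budget: p_1·x_1 + p_2·2·x_1 = m, so (p_1 + 2·p_2)·x_1 = m.
Demand: x_1*(p_1,p_2,m) = m/(p_1 + 2·p_2), x_2* = 2·m/(p_1 + 2·p_2).
Here 6 + 2·13 = 32, giving x_1* = 3.125 and x_2* = 6.25.
Expenditure on x_2: 13·6.25 = 81.25; share = 0.8125.

share on x_2 = 0.8125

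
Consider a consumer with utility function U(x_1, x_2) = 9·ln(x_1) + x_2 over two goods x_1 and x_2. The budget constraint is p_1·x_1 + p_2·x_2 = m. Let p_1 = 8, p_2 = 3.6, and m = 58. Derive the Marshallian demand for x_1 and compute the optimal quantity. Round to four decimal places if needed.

MU_x_1 = 9/x_1, MU_x_2 = 1. Tangency: 9/x_1 = p_1/p_2.
So x_1*(p_1,p_2) = 9·p_2/p_1, independent of income; and x_2* = (m − 9·p_2)/p_2.
At the given prices: x_1* = 9·3.6/8 = 4.05.

x_1* = 4.05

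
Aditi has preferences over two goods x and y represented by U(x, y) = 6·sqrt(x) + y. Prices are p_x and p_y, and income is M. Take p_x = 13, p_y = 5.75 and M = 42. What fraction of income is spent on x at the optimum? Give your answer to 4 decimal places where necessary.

Utility is quasi-linear in y; the FOC for x is 3/√x = p_x/p_y.
Thus x* = (3·p_y/p_x)² — independent of M — with the rest of income spent on y.
Plugging in: x* = (3·5.75/13)² = 1.7607, y* = 3.3236.
Expenditure on x: 13·1.7607 = 22.8894; share = 0.545.

share on x = 0.545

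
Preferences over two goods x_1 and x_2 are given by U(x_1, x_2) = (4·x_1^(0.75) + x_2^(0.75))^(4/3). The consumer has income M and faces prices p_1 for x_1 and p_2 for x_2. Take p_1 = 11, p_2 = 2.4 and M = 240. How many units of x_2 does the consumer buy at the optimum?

From the CES first-order condition, 4·(x_2/x_1)^(0.25) = p_1/p_2.
Hence x_2/x_1 = ((1/4)·p_1/p_2)^(1/(0.25)), i.e. raised to the 4 power.
With the ratio pinned down, the budget gives x_1* = M/(p_1 + p_2·(x_2/x_1)) and x_2* = (x_2/x_1)·x_1*.
Numerically x_2/x_1 = 1.723796, so x_1* = 240/(11 + 2.4·1.723796) = 15.8551 and x_2* = 1.723796·15.8551 = 27.3309.

x_2* = 27.3309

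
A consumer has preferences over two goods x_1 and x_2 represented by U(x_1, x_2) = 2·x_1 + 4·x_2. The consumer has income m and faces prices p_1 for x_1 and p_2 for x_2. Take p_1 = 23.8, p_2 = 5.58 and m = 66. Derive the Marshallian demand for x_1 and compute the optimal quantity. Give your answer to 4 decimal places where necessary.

x_1* = 0

x_2 gives more utility per dollar, so spend all income on x_2: x_2* = m/p_2, x_1* = 0.
Numerically: x_1* = 0, x_2* = 11.828.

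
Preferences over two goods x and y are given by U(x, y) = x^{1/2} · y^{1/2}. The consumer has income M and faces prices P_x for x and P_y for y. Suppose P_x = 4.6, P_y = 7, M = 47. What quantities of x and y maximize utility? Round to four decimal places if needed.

x* = 5.1087, y* = 3.3571

Demand: x*(P_x,P_y,M) = 0.5·M/P_x and y* = 0.5·M/P_y.
At P_x=4.6, P_y=7, M=47: x* = 0.5·47/4.6 = 5.1087, y* = 3.3571.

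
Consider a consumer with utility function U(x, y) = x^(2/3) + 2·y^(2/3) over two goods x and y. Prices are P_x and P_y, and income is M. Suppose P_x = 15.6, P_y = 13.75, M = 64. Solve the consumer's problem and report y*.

MRS = MU_x/MU_y = (1/2)·(y/x)^(1/3). Set equal to P_x/P_y.
Solve for the ratio: y/x = [2·P_x/P_y]^(3).
With the ratio pinned down, the budget gives x* = M/(P_x + P_y·(y/x)) and y* = (y/x)·x*.
Numerically y/x = 11.683035, so x* = 64/(15.6 + 13.75·11.683035) = 0.3631 and y* = 11.683035·0.3631 = 4.2425.

y* = 4.2425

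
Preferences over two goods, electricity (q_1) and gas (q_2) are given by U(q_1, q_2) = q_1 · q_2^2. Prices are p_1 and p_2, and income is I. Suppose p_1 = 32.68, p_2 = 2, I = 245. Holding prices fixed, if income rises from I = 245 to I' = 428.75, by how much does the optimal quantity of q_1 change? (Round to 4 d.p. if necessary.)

Tangency: MRS = (1/2)·q_2/q_1 = p_1/p_2.
Rearranging, p_2·q_2 = 2·p_1·q_1. Substituting into the budget gives p_1·q_1·(1 + 2) = I.
Demand: q_1*(p_1,p_2,I) = 1/3·I/p_1 and q_2* = 2/3·I/p_2.
At p_1=32.68, p_2=2, I=245: q_1* = 1/3·245/32.68 = 2.499.
At I' = 428.75: q_1* = 4.3732. Change: 4.3732 − 2.499 = 1.8742.

Δq_1* = 1.8742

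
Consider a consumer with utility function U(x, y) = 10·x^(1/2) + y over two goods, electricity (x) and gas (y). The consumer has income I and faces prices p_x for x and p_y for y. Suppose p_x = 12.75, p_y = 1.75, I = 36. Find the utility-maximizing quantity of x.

x* = 0.471

Utility is quasi-linear in y; the FOC for x is 5/√x = p_x/p_y.
Solve: √x = 5·p_y/p_x, so x*(p_x,p_y) = (5·p_y/p_x)², and y* = (I − p_x·x*)/p_y.
Plugging in: x* = (5·1.75/12.75)² = 0.471.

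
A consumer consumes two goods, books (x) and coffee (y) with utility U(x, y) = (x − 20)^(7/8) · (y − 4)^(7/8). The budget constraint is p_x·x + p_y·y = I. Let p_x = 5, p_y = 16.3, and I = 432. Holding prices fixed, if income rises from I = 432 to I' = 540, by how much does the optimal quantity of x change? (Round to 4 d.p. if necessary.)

MRS = (y−4)/(x−20). Tangency with p_x/p_y gives y−4 = (p_x/p_y)·(x−20).
Substituting into the budget: x* = 20 + 0.5·(I − 20·p_x − 4·p_y)/p_x, and y* = 4 + 0.5·(…)/p_y.
Discretionary income = 432 − 20·5 − 4·16.3 = 266.8; x* = 20 + 0.5·266.8/5 = 46.68.
At I' = 540: x* = 57.48. Change: 57.48 − 46.68 = 10.8.

Δx* = 10.8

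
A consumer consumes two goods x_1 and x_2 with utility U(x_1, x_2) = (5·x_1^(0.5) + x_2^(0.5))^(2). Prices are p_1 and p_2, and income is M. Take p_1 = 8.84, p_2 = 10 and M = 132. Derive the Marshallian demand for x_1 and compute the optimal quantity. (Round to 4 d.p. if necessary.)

From the CES first-order condition, 5·(x_2/x_1)^(0.5) = p_1/p_2.
Hence x_2/x_1 = ((1/5)·p_1/p_2)^(1/(0.5)), i.e. raised to the 2 power.
With the ratio pinned down, the budget gives x_1* = M/(p_1 + p_2·(x_2/x_1)) and x_2* = (x_2/x_1)·x_1*.
Numerically x_2/x_1 = 0.031258, so x_1* = 132/(8.84 + 10·0.031258) = 14.4222.

x_1* = 14.4222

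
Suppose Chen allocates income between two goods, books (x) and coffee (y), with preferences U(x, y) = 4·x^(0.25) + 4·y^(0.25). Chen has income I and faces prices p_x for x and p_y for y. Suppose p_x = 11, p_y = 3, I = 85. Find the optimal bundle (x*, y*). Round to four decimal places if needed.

x* = 3.0398, y* = 17.1873

From the CES first-order condition, (y/x)^(0.75) = p_x/p_y.
Solve for the ratio: y/x = [p_x/p_y]^(4/3).
Substitute y = (y/x)·x into the budget: x* = I/(p_x + p_y·(y/x)).
Numerically y/x = 5.654079, so x* = 85/(11 + 3·5.654079) = 3.0398 and y* = 5.654079·3.0398 = 17.1873.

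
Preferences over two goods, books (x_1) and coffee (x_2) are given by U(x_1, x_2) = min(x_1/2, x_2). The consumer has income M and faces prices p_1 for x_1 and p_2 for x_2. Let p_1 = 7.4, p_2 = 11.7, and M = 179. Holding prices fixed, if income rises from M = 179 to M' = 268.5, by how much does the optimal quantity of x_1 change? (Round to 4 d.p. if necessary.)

Δx_1* = 6.7547

Leontief preferences: the optimum is at the kink where x_1/2 = x_2/1, i.e. x_2 = (1/2)·x_1.
Budget: p_1·x_1 + p_2·(1/2)·x_1 = M, so (2·p_1 + p_2)·x_1 = 2·M.
Demand: x_1*(p_1,p_2,M) = 2·M/(2·p_1 + p_2), x_2* = M/(2·p_1 + p_2).
Here 2·7.4 + 11.7 = 26.5, giving x_1* = 13.5094.
At M' = 268.5: x_1* = 20.2642. Change: 20.2642 − 13.5094 = 6.7547.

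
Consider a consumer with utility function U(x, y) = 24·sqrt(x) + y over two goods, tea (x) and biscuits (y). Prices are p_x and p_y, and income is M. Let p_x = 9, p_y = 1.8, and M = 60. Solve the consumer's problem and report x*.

MU_x = 12/√x, MU_y = 1. Tangency: 12/√x = p_x/p_y.
Thus x* = (12·p_y/p_x)² — independent of M — with the rest of income spent on y.
Plugging in: x* = (12·1.8/9)² = 5.76.

x* = 5.76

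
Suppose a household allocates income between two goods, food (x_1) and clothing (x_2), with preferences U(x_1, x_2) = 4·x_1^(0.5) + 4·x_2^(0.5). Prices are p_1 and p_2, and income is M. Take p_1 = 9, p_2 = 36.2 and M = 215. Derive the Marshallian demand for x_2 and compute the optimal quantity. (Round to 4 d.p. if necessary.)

x_2* = 1.1826

MRS = MU_x_1/MU_x_2 = (x_2/x_1)^(0.5). Set equal to p_1/p_2.
Solve for the ratio: x_2/x_1 = [p_1/p_2]^(2).
With the ratio pinned down, the budget gives x_1* = M/(p_1 + p_2·(x_2/x_1)) and x_2* = (x_2/x_1)·x_1*.
Numerically x_2/x_1 = 0.061811, so x_1* = 215/(9 + 36.2·0.061811) = 19.1323 and x_2* = 0.061811·19.1323 = 1.1826.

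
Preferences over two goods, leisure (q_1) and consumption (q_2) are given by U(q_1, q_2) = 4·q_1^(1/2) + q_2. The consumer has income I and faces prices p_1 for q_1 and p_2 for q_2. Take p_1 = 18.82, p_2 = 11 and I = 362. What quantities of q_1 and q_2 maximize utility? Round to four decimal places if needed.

Utility is quasi-linear in q_2; the FOC for q_1 is 2/√q_1 = p_1/p_2.
Solve: √q_1 = 2·p_2/p_1, so q_1*(p_1,p_2) = (2·p_2/p_1)², and q_2* = (I − p_1·q_1*)/p_2.
Plugging in: q_1* = (2·11/18.82)² = 1.3665, q_2* = 30.5712.

q_1* = 1.3665, q_2* = 30.5712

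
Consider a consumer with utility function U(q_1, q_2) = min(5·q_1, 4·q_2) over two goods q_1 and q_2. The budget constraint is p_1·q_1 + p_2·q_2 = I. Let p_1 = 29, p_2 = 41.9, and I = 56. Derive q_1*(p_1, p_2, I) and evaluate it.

Leontief preferences: the optimum is at the kink where q_1/4 = q_2/5, i.e. q_2 = (5/4)·q_1.
Budget: p_1·q_1 + p_2·(5/4)·q_1 = I, so (4·p_1 + 5·p_2)·q_1 = 4·I.
Demand: q_1*(p_1,p_2,I) = 4·I/(4·p_1 + 5·p_2), q_2* = 5·I/(4·p_1 + 5·p_2).
Here 4·29 + 5·41.9 = 325.5, giving q_1* = 0.6882.

q_1* = 0.6882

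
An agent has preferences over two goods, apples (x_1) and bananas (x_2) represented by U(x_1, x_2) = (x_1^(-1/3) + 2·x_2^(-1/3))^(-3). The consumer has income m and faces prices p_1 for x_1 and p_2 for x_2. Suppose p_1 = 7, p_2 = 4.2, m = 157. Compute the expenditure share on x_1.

Substitute x_2 = (x_2/x_1)·x_1 into the budget: x_1* = m/(p_1 + p_2·(x_2/x_1)).
Numerically x_2/x_1 = 2.466943, so x_1* = 157/(7 + 4.2·2.466943) = 9.0432 and x_2* = 2.466943·9.0432 = 22.309.
Expenditure on x_1: 7·9.0432 = 63.3022; share = 0.4032.

share on x_1 = 0.4032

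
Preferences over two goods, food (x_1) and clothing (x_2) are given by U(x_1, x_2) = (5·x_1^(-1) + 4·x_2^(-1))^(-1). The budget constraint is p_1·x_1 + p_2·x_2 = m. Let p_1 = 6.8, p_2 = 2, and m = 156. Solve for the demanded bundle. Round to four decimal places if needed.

x_1* = 15.4479, x_2* = 25.4773

Substitute x_2 = (x_2/x_1)·x_1 into the budget: x_1* = m/(p_1 + p_2·(x_2/x_1)).
Numerically x_2/x_1 = 1.649242, so x_1* = 156/(6.8 + 2·1.649242) = 15.4479 and x_2* = 1.649242·15.4479 = 25.4773.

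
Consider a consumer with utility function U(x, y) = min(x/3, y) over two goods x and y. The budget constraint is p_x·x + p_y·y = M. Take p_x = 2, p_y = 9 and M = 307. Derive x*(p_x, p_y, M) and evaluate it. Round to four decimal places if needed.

Leontief preferences: the optimum is at the kink where x/3 = y/1, i.e. y = (1/3)·x.
Budget: p_x·x + p_y·(1/3)·x = M, so (3·p_x + p_y)·x = 3·M.
Demand: x*(p_x,p_y,M) = 3·M/(3·p_x + p_y), y* = M/(3·p_x + p_y).
Here 3·2 + 9 = 15, giving x* = 61.4.

x* = 61.4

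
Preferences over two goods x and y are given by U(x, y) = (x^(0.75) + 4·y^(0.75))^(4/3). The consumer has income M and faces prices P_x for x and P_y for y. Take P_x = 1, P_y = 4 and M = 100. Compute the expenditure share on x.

From the CES first-order condition, (1/4)·(y/x)^(0.25) = P_x/P_y.
Solve for the ratio: y/x = [4·P_x/P_y]^(4).
Substitute y = (y/x)·x into the budget: x* = M/(P_x + P_y·(y/x)).
Numerically y/x = 1, so x* = 100/(1 + 4·1) = 20 and y* = 1·20 = 20.
Expenditure on x: 1·20 = 20; share = 0.2.

share on x = 0.2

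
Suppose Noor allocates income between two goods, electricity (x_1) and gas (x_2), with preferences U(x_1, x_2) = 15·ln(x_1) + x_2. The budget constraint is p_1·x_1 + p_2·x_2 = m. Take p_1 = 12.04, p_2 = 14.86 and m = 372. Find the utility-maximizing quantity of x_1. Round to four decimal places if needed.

x_1* = 18.5133

Set MRS = p_1/p_2: (15/x_1)/1 = p_1/p_2.
So x_1*(p_1,p_2) = 15·p_2/p_1, independent of income; and x_2* = (m − 15·p_2)/p_2.
At the given prices: x_1* = 15·14.86/12.04 = 18.5133.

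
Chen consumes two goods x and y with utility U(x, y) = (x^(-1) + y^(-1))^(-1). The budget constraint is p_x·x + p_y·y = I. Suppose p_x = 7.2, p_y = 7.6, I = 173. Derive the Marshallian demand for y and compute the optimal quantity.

y* = 11.5354

MRS = MU_x/MU_y = (y/x)^(2). Set equal to p_x/p_y.
Hence y/x = (p_x/p_y)^(1/(2)), i.e. raised to the 0.5 power.
With the ratio pinned down, the budget gives x* = I/(p_x + p_y·(y/x)) and y* = (y/x)·x*.
Numerically y/x = 0.973329, so x* = 173/(7.2 + 7.6·0.973329) = 11.8515 and y* = 0.973329·11.8515 = 11.5354.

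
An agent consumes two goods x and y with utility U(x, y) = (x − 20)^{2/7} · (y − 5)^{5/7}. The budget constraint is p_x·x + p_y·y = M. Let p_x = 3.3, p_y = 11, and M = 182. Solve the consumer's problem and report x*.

Let x' = x−20, y' = y−5. MRS = (2/5)·y'/x' = p_x/p_y.
Substituting into the budget: x* = 20 + 2/7·(M − 20·p_x − 5·p_y)/p_x, and y* = 5 + 5/7·(…)/p_y.
Discretionary income = 182 − 20·3.3 − 5·11 = 61; x* = 20 + 2/7·61/3.3 = 25.2814.

x* = 25.2814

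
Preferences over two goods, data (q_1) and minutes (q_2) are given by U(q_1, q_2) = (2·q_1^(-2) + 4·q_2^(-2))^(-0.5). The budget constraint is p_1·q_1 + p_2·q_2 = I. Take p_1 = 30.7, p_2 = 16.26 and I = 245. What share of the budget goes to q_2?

MRS = MU_q_1/MU_q_2 = (1/2)·(q_2/q_1)^(3). Set equal to p_1/p_2.
Hence q_2/q_1 = (2·p_1/p_2)^(1/(3)), i.e. raised to the 1/3 power.
Substitute q_2 = (q_2/q_1)·q_1 into the budget: q_1* = I/(p_1 + p_2·(q_2/q_1)).
Numerically q_2/q_1 = 1.557218, so q_1* = 245/(30.7 + 16.26·1.557218) = 4.3734 and q_2* = 1.557218·4.3734 = 6.8104.
Expenditure on q_2: 16.26·6.8104 = 110.7363; share = 0.452.

share on q_2 = 0.452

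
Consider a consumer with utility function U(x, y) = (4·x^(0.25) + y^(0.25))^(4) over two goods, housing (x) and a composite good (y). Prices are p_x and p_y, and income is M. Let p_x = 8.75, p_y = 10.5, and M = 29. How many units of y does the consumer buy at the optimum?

y* = 0.3565

From the CES first-order condition, 4·(y/x)^(0.75) = p_x/p_y.
Hence y/x = ((1/4)·p_x/p_y)^(1/(0.75)), i.e. raised to the 4/3 power.
With the ratio pinned down, the budget gives x* = M/(p_x + p_y·(y/x)) and y* = (y/x)·x*.
Numerically y/x = 0.123503, so x* = 29/(8.75 + 10.5·0.123503) = 2.8865 and y* = 0.123503·2.8865 = 0.3565.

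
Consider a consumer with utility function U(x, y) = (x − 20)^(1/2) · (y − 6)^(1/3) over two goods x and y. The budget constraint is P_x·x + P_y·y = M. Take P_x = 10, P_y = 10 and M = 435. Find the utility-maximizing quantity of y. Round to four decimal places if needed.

y* = 13

This is Cobb-Douglas in (x−20, y−6): tangency gives 0.5·P_y·(y−6) = 1/3·P_x·(x−20).
Substituting into the budget: x* = 20 + 0.6·(M − 20·P_x − 6·P_y)/P_x, and y* = 6 + 0.4·(…)/P_y.
Discretionary income = 435 − 20·10 − 6·10 = 175; y* = 6 + 0.4·175/10 = 13.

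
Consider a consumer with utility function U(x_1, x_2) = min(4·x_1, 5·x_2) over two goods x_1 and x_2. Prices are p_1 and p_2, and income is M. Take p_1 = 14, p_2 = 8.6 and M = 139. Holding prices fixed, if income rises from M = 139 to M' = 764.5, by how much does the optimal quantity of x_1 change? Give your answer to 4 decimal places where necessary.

Leontief preferences: the optimum is at the kink where x_1/5 = x_2/4, i.e. x_2 = (4/5)·x_1.
Budget: p_1·x_1 + p_2·(4/5)·x_1 = M, so (5·p_1 + 4·p_2)·x_1 = 5·M.
Demand: x_1*(p_1,p_2,M) = 5·M/(5·p_1 + 4·p_2), x_2* = 4·M/(5·p_1 + 4·p_2).
Here 5·14 + 4·8.6 = 104.4, giving x_1* = 6.6571.
At M' = 764.5: x_1* = 36.614. Change: 36.614 − 6.6571 = 29.9569.

Δx_1* = 29.9569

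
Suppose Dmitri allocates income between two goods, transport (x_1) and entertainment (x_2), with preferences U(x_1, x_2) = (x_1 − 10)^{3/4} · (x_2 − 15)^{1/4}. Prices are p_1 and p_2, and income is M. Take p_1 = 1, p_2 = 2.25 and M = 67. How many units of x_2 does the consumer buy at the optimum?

x_2* = 17.5833

MRS = 3·(x_2−15)/(x_1−10). Tangency with p_1/p_2 gives x_2−15 = (1/3)·(p_1/p_2)·(x_1−10).
Substituting into the budget: x_1* = 10 + 0.75·(M − 10·p_1 − 15·p_2)/p_1, and x_2* = 15 + 0.25·(…)/p_2.
Discretionary income = 67 − 10·1 − 15·2.25 = 23.25; x_2* = 15 + 0.25·23.25/2.25 = 17.5833.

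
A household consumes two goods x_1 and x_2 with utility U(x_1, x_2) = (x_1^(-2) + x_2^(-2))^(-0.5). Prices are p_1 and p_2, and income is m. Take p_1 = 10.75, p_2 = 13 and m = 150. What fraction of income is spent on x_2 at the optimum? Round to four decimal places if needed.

From the CES first-order condition, (x_2/x_1)^(3) = p_1/p_2.
Hence x_2/x_1 = (p_1/p_2)^(1/(3)), i.e. raised to the 1/3 power.
With the ratio pinned down, the budget gives x_1* = m/(p_1 + p_2·(x_2/x_1)) and x_2* = (x_2/x_1)·x_1*.
Numerically x_2/x_1 = 0.938617, so x_1* = 150/(10.75 + 13·0.938617) = 6.5354 and x_2* = 0.938617·6.5354 = 6.1342.
Expenditure on x_2: 13·6.1342 = 79.7447; share = 0.5316.

share on x_2 = 0.5316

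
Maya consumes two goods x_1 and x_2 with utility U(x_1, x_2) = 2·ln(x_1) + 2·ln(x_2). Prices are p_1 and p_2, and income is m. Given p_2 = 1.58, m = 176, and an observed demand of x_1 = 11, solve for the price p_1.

MU_x_1/MU_x_2 = (2·x_2)/(2·x_1); tangency sets this equal to p_1/p_2.
Rearranging, p_2·x_2 = p_1·x_1. Substituting into the budget gives p_1·x_1·(1 + 1) = m.
Demand: x_1*(p_1,p_2,m) = 0.5·m/p_1 and x_2* = 0.5·m/p_2.
Set x_1* = 11 in the demand function and solve for p_1: p_1 = 8.

p_1 = 8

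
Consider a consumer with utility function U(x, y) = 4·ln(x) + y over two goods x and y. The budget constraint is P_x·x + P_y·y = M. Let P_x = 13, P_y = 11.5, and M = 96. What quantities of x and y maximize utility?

x* = 3.5385, y* = 4.3478

Set MRS = P_x/P_y: (4/x)/1 = P_x/P_y.
So x*(P_x,P_y) = 4·P_y/P_x, independent of income; and y* = (M − 4·P_y)/P_y.
At the given prices: x* = 4·11.5/13 = 3.5385, and y* = 4.3478.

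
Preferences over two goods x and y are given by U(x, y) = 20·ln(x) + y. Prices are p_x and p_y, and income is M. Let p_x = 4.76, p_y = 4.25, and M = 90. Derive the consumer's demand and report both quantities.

MU_x = 20/x, MU_y = 1. Tangency: 20/x = p_x/p_y.
So x*(p_x,p_y) = 20·p_y/p_x, independent of income; and y* = (M − 20·p_y)/p_y.
At the given prices: x* = 20·4.25/4.76 = 17.8571, and y* = 1.1765.

x* = 17.8571, y* = 1.1765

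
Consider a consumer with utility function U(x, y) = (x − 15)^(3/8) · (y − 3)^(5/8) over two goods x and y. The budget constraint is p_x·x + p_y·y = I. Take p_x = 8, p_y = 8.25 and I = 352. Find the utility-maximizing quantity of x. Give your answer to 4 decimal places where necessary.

x* = 24.7148

MRS = (3/5)·(y−3)/(x−15). Tangency with p_x/p_y gives y−3 = (5/3)·(p_x/p_y)·(x−15).
After buying the subsistence bundle (15, 3), a share 0.375 of the remaining income goes to x: x* = 15 + 0.375·(I − 15p_x − 3p_y)/p_x.
Discretionary income = 352 − 15·8 − 3·8.25 = 207.25; x* = 15 + 0.375·207.25/8 = 24.7148.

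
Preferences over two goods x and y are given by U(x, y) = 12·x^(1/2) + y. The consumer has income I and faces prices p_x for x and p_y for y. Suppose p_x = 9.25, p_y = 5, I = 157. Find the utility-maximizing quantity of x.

MU_x = 6/√x, MU_y = 1. Tangency: 6/√x = p_x/p_y.
Solve: √x = 6·p_y/p_x, so x*(p_x,p_y) = (6·p_y/p_x)², and y* = (I − p_x·x*)/p_y.
Plugging in: x* = (6·5/9.25)² = 10.5186.

x* = 10.5186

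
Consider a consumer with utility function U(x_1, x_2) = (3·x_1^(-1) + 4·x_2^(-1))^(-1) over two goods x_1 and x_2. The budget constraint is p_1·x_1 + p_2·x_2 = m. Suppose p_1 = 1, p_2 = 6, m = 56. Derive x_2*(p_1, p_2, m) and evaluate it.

x_2* = 6.8954

MU_x_1 ∝ 3·x_1^(-2), MU_x_2 ∝ 4·x_2^(-2), so MRS = (3/4)·(x_2/x_1)^(2) = p_1/p_2.
Hence x_2/x_1 = ((4/3)·p_1/p_2)^(1/(2)), i.e. raised to the 0.5 power.
Substitute x_2 = (x_2/x_1)·x_1 into the budget: x_1* = m/(p_1 + p_2·(x_2/x_1)).
Numerically x_2/x_1 = 0.471405, so x_1* = 56/(1 + 6·0.471405) = 14.6274 and x_2* = 0.471405·14.6274 = 6.8954.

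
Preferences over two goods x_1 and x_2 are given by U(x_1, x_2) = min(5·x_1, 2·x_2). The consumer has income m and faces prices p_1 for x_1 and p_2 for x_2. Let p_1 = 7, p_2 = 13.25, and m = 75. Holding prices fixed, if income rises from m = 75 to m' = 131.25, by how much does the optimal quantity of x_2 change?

With perfect complements, no substitution: consume in ratio x_1:x_2 = 2:5.
Budget: p_1·x_1 + p_2·(5/2)·x_1 = m, so (2·p_1 + 5·p_2)·x_1 = 2·m.
Demand: x_1*(p_1,p_2,m) = 2·m/(2·p_1 + 5·p_2), x_2* = 5·m/(2·p_1 + 5·p_2).
Here 2·7 + 5·13.25 = 80.25, giving x_2* = 4.6729.
At m' = 131.25: x_2* = 8.1776. Change: 8.1776 − 4.6729 = 3.5047.

Δx_2* = 3.5047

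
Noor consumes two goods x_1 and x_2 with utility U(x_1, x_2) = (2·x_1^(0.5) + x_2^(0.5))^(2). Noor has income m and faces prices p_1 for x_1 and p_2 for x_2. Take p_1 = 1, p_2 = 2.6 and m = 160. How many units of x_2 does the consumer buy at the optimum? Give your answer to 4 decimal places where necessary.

Substitute x_2 = (x_2/x_1)·x_1 into the budget: x_1* = m/(p_1 + p_2·(x_2/x_1)).
Numerically x_2/x_1 = 0.036982, so x_1* = 160/(1 + 2.6·0.036982) = 145.9649 and x_2* = 0.036982·145.9649 = 5.3981.

x_2* = 5.3981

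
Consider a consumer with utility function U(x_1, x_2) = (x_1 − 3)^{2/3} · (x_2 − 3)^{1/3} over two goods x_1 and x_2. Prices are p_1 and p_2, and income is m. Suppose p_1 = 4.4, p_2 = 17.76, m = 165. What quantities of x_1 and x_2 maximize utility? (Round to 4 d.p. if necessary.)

x_1* = 17.9273, x_2* = 4.8491

Let x_1' = x_1−3, x_2' = x_2−3. MRS = 2·x_2'/x_1' = p_1/p_2.
Substituting into the budget: x_1* = 3 + 2/3·(m − 3·p_1 − 3·p_2)/p_1, and x_2* = 3 + 1/3·(…)/p_2.
Discretionary income = 165 − 3·4.4 − 3·17.76 = 98.52; x_1* = 3 + 2/3·98.52/4.4 = 17.9273; x_2* = 3 + 1/3·98.52/17.76 = 4.8491.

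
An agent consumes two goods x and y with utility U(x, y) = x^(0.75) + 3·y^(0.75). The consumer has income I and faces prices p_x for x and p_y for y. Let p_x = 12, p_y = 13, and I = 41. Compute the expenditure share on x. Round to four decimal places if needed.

From the CES first-order condition, (1/3)·(y/x)^(0.25) = p_x/p_y.
Solve for the ratio: y/x = [3·p_x/p_y]^(4).
With the ratio pinned down, the budget gives x* = I/(p_x + p_y·(y/x)) and y* = (y/x)·x*.
Numerically y/x = 58.808025, so x* = 41/(12 + 13·58.808025) = 0.0528 and y* = 58.808025·0.0528 = 3.1051.
Expenditure on x: 12·0.0528 = 0.6336; share = 0.0155.

share on x = 0.0155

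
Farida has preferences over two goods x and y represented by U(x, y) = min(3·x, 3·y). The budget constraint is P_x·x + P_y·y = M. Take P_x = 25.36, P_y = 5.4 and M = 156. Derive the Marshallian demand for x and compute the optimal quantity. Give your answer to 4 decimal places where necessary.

With perfect complements, no substitution: consume in ratio x:y = 3:3.
Budget: P_x·x + P_y·x = M, so (3·P_x + 3·P_y)·x = 3·M.
Demand: x*(P_x,P_y,M) = 3·M/(3·P_x + 3·P_y), y* = 3·M/(3·P_x + 3·P_y).
Here 3·25.36 + 3·5.4 = 92.28, giving x* = 5.0715.

x* = 5.0715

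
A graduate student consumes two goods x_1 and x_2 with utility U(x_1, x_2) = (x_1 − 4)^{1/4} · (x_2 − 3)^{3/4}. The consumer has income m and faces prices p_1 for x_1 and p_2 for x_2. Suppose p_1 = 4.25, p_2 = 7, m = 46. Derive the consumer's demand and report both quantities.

This is Cobb-Douglas in (x_1−4, x_2−3): tangency gives 0.25·p_2·(x_2−3) = 0.75·p_1·(x_1−4).
After buying the subsistence bundle (4, 3), a share 0.25 of the remaining income goes to x_1: x_1* = 4 + 0.25·(m − 4p_1 − 3p_2)/p_1.
Discretionary income = 46 − 4·4.25 − 3·7 = 8; x_1* = 4 + 0.25·8/4.25 = 4.4706; x_2* = 3 + 0.75·8/7 = 3.8571.

x_1* = 4.4706, x_2* = 3.8571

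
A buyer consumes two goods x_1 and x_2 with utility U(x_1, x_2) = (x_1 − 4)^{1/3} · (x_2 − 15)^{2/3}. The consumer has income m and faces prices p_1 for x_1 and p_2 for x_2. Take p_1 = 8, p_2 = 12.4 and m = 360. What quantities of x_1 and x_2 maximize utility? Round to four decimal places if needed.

x_1* = 9.9167, x_2* = 22.6344

This is Cobb-Douglas in (x_1−4, x_2−15): tangency gives 1/3·p_2·(x_2−15) = 2/3·p_1·(x_1−4).
Substituting into the budget: x_1* = 4 + 1/3·(m − 4·p_1 − 15·p_2)/p_1, and x_2* = 15 + 2/3·(…)/p_2.
Discretionary income = 360 − 4·8 − 15·12.4 = 142; x_1* = 4 + 1/3·142/8 = 9.9167; x_2* = 15 + 2/3·142/12.4 = 22.6344.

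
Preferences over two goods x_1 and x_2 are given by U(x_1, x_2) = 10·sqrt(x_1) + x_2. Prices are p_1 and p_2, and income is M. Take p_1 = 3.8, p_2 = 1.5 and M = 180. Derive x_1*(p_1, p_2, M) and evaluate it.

Utility is quasi-linear in x_2; the FOC for x_1 is 5/√x_1 = p_1/p_2.
Thus x_1* = (5·p_2/p_1)² — independent of M — with the rest of income spent on x_2.
Plugging in: x_1* = (5·1.5/3.8)² = 3.8954.

x_1* = 3.8954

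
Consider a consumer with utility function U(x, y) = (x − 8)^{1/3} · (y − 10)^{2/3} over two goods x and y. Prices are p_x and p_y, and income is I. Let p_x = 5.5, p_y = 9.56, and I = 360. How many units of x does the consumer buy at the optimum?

MRS = (1/2)·(y−10)/(x−8). Tangency with p_x/p_y gives y−10 = 2·(p_x/p_y)·(x−8).
Substituting into the budget: x* = 8 + 1/3·(I − 8·p_x − 10·p_y)/p_x, and y* = 10 + 2/3·(…)/p_y.
Discretionary income = 360 − 8·5.5 − 10·9.56 = 220.4; x* = 8 + 1/3·220.4/5.5 = 21.3576.

x* = 21.3576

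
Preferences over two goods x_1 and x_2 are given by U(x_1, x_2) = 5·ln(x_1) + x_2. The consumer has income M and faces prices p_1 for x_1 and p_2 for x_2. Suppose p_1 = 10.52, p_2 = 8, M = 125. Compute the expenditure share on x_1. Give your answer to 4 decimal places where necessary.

share on x_1 = 0.32

MU_x_1 = 5/x_1, MU_x_2 = 1. Tangency: 5/x_1 = p_1/p_2.
So x_1*(p_1,p_2) = 5·p_2/p_1, independent of income; and x_2* = (M − 5·p_2)/p_2.
At the given prices: x_1* = 5·8/10.52 = 3.8023, and x_2* = 10.625.
Expenditure on x_1: 10.52·3.8023 = 40; share = 0.32.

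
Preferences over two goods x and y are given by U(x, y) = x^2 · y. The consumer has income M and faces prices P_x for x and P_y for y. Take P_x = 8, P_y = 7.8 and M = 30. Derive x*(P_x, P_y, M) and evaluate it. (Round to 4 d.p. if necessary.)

The MRS is 2·y/x. Set MRS = P_x/P_y.
So 2·P_y·y = P_x·x; combined with the budget, a share 2/3 of income goes to x.
Demand: x*(P_x,P_y,M) = 2/3·M/P_x and y* = 1/3·M/P_y.
At P_x=8, P_y=7.8, M=30: x* = 2/3·30/8 = 2.5.

x* = 2.5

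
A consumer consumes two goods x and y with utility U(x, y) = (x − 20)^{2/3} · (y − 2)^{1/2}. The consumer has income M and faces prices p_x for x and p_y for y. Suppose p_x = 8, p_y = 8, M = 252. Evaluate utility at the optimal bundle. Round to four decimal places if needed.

V = 6.2325

Let x' = x−20, y' = y−2. MRS = (4/3)·y'/x' = p_x/p_y.
After buying the subsistence bundle (20, 2), a share 4/7 of the remaining income goes to x: x* = 20 + 4/7·(M − 20p_x − 2p_y)/p_x.
Discretionary income = 252 − 20·8 − 2·8 = 76; x* = 20 + 4/7·76/8 = 25.4286; y* = 2 + 3/7·76/8 = 6.0714.
Utility at the optimum: U(25.4286, 6.0714) = 6.2325.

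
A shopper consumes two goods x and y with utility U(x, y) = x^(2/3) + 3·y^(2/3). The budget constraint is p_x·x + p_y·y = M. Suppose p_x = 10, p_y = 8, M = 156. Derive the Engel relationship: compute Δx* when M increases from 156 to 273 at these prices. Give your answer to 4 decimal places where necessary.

From the CES first-order condition, (1/3)·(y/x)^(1/3) = p_x/p_y.
Hence y/x = (3·p_x/p_y)^(1/(1/3)), i.e. raised to the 3 power.
Substitute y = (y/x)·x into the budget: x* = M/(p_x + p_y·(y/x)).
Numerically y/x = 52.734375, so x* = 156/(10 + 8·52.734375) = 0.3612.
At M' = 273: x* = 0.6321. Change: 0.6321 − 0.3612 = 0.2709.

Δx* = 0.2709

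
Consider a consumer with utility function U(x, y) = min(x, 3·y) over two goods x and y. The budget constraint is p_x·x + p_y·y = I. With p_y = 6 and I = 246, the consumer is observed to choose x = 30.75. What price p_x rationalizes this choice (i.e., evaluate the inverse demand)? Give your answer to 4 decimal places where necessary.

p_x = 6

Leontief preferences: the optimum is at the kink where x/3 = y/1, i.e. y = (1/3)·x.
Budget: p_x·x + p_y·(1/3)·x = I, so (3·p_x + p_y)·x = 3·I.
Demand: x*(p_x,p_y,I) = 3·I/(3·p_x + p_y), y* = I/(3·p_x + p_y).
Set x* = 30.75 in the demand function and solve for p_x: p_x = 6.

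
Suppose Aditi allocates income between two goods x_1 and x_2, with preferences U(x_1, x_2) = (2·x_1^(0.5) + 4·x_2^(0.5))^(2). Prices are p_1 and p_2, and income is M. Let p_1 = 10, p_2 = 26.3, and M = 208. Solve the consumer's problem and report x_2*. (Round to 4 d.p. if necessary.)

From the CES first-order condition, (1/2)·(x_2/x_1)^(0.5) = p_1/p_2.
Solve for the ratio: x_2/x_1 = [2·p_1/p_2]^(2).
With the ratio pinned down, the budget gives x_1* = M/(p_1 + p_2·(x_2/x_1)) and x_2* = (x_2/x_1)·x_1*.
Numerically x_2/x_1 = 0.578294, so x_1* = 208/(10 + 26.3·0.578294) = 8.251 and x_2* = 0.578294·8.251 = 4.7715.

x_2* = 4.7715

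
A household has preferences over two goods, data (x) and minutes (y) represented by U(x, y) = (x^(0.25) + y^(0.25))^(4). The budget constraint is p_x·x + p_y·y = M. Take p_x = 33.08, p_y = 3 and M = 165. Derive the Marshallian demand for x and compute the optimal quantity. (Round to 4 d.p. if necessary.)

x* = 1.5463

MRS = MU_x/MU_y = (y/x)^(0.75). Set equal to p_x/p_y.
Solve for the ratio: y/x = [p_x/p_y]^(4/3).
With the ratio pinned down, the budget gives x* = M/(p_x + p_y·(y/x)) and y* = (y/x)·x*.
Numerically y/x = 24.542888, so x* = 165/(33.08 + 3·24.542888) = 1.5463.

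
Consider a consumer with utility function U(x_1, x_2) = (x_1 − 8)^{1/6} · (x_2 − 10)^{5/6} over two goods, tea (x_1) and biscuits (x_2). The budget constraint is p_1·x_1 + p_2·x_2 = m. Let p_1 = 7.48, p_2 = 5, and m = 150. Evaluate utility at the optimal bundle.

V = 4.7862

MRS = (1/5)·(x_2−10)/(x_1−8). Tangency with p_1/p_2 gives x_2−10 = 5·(p_1/p_2)·(x_1−8).
After buying the subsistence bundle (8, 10), a share 1/6 of the remaining income goes to x_1: x_1* = 8 + 1/6·(m − 8p_1 − 10p_2)/p_1.
Discretionary income = 150 − 8·7.48 − 10·5 = 40.16; x_1* = 8 + 1/6·40.16/7.48 = 8.8948; x_2* = 10 + 5/6·40.16/5 = 16.6933.
Utility at the optimum: U(8.8948, 16.6933) = 4.7862.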